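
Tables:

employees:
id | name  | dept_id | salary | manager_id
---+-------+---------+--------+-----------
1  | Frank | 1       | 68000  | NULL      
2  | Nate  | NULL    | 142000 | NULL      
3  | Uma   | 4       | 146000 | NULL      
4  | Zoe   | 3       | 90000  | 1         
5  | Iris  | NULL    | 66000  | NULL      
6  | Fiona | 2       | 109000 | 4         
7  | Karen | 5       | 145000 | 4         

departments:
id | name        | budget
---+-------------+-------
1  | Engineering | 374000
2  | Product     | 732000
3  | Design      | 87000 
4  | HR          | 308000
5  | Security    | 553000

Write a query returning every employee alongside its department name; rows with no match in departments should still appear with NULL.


LEFT JOIN keeps every row from employees (the left table); where dept_id has no match in departments, the department columns become NULL. Walk through each employee:
  - employee 1 (Frank): dept_id=1 -> matches Engineering
  - employee 2 (Nate): dept_id=NULL, no match -> kept with NULL
  - employee 3 (Uma): dept_id=4 -> matches HR
  - employee 4 (Zoe): dept_id=3 -> matches Design
  - employee 5 (Iris): dept_id=NULL, no match -> kept with NULL
  - employee 6 (Fiona): dept_id=2 -> matches Product
  - employee 7 (Karen): dept_id=5 -> matches Security
All 7 rows appear; 2 have NULL department.

SQL:
SELECT a.name, b.name AS department
FROM employees a
LEFT JOIN departments b ON a.dept_id = b.id

Result:
name  | department 
------+------------
Frank | Engineering
Nate  | NULL       
Uma   | HR         
Zoe   | Design     
Iris  | NULL       
Fiona | Product    
Karen | Security   


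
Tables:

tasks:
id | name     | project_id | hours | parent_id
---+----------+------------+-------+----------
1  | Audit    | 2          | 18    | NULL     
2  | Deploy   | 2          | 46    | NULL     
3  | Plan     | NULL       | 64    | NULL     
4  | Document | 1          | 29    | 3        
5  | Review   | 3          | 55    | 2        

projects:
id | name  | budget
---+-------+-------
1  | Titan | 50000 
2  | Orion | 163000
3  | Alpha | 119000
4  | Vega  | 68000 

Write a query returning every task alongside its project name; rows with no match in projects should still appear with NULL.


LEFT JOIN keeps every row from tasks (the left table); where project_id has no match in projects, the project columns become NULL. Walk through each task:
  - task 1 (Audit): project_id=2 -> matches Orion
  - task 2 (Deploy): project_id=2 -> matches Orion
  - task 3 (Plan): project_id=NULL, no match -> kept with NULL
  - task 4 (Document): project_id=1 -> matches Titan
  - task 5 (Review): project_id=3 -> matches Alpha
All 5 rows appear; 1 has NULL project.

SQL:
SELECT a.name, b.name AS project
FROM tasks a
LEFT JOIN projects b ON a.project_id = b.id

Result:
name     | project
---------+--------
Audit    | Orion  
Deploy   | Orion  
Plan     | NULL   
Document | Titan  
Review   | Alpha  


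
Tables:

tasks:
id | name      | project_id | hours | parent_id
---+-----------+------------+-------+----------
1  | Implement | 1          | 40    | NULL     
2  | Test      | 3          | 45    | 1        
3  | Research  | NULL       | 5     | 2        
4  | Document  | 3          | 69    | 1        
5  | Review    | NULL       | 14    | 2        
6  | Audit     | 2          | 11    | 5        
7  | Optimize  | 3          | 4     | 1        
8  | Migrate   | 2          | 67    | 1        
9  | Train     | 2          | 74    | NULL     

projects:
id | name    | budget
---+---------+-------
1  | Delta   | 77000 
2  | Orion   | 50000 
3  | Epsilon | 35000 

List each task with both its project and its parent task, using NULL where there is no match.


Two LEFT JOINs from the same base table tasks: one to projects via project_id, one to tasks itself via parent_id. Both are LEFT so every task is preserved.
Match against projects:
  - task 1 (Implement): project_id=1 -> matches Delta
  - task 2 (Test): project_id=3 -> matches Epsilon
  - task 3 (Research): project_id=NULL, no match -> kept with NULL
  - task 4 (Document): project_id=3 -> matches Epsilon
  - task 5 (Review): project_id=NULL, no match -> kept with NULL
  - task 6 (Audit): project_id=2 -> matches Orion
  - task 7 (Optimize): project_id=3 -> matches Epsilon
  - task 8 (Migrate): project_id=2 -> matches Orion
  - task 9 (Train): project_id=2 -> matches Orion
Match against tasks (self):
  - task 1 (Implement): parent_id=NULL -> NULL
  - task 2 (Test): parent_id=1 -> Implement
  - task 3 (Research): parent_id=2 -> Test
  - task 4 (Document): parent_id=1 -> Implement
  - task 5 (Review): parent_id=2 -> Test
  - task 6 (Audit): parent_id=5 -> Review
  - task 7 (Optimize): parent_id=1 -> Implement
  - task 8 (Migrate): parent_id=1 -> Implement
  - task 9 (Train): parent_id=NULL -> NULL

SQL:
SELECT a.name, b.name AS project, c.name AS parent
FROM tasks a
LEFT JOIN projects b ON a.project_id = b.id
LEFT JOIN tasks c ON a.parent_id = c.id

Result:
name      | project | parent   
----------+---------+----------
Implement | Delta   | NULL     
Test      | Epsilon | Implement
Research  | NULL    | Test     
Document  | Epsilon | Implement
Review    | NULL    | Test     
Audit     | Orion   | Review   
Optimize  | Epsilon | Implement
Migrate   | Orion   | Implement
Train     | Orion   | NULL     


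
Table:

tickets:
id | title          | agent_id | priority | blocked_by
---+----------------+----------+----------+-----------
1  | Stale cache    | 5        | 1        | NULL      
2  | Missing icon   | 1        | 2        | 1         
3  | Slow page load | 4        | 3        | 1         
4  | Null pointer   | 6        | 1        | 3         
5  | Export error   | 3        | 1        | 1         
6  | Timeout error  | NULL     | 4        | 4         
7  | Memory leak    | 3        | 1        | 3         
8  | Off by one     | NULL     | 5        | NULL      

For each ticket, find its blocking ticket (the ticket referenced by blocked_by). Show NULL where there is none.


This is a self-join: tickets is joined to a second copy of itself, matching each row's blocked_by to another row's id. Use LEFT JOIN so rows with blocked_by=NULL are kept.
  - ticket 1 (Stale cache): blocked_by=NULL -> NULL
  - ticket 2 (Missing icon): blocked_by=1 -> Stale cache
  - ticket 3 (Slow page load): blocked_by=1 -> Stale cache
  - ticket 4 (Null pointer): blocked_by=3 -> Slow page load
  - ticket 5 (Export error): blocked_by=1 -> Stale cache
  - ticket 6 (Timeout error): blocked_by=4 -> Null pointer
  - ticket 7 (Memory leak): blocked_by=3 -> Slow page load
  - ticket 8 (Off by one): blocked_by=NULL -> NULL

SQL:
SELECT a.title AS item, b.title AS blocked_by
FROM tickets a
LEFT JOIN tickets b ON a.blocked_by = b.id

Result:
item           | blocked_by    
---------------+---------------
Stale cache    | NULL          
Missing icon   | Stale cache   
Slow page load | Stale cache   
Null pointer   | Slow page load
Export error   | Stale cache   
Timeout error  | Null pointer  
Memory leak    | Slow page load
Off by one     | NULL          


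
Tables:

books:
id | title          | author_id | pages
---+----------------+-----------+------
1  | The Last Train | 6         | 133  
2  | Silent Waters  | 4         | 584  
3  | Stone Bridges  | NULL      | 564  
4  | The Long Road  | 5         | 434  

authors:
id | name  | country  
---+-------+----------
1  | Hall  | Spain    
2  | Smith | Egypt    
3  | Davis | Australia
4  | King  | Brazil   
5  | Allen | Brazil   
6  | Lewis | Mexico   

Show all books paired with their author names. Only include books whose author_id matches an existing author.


INNER JOIN keeps only books rows whose author_id matches an id in authors. Walk through each book:
  - book 1 (The Last Train): author_id=6 -> matches Lewis
  - book 2 (Silent Waters): author_id=4 -> matches King
  - book 3 (Stone Bridges): author_id=NULL, no match -> dropped
  - book 4 (The Long Road): author_id=5 -> matches Allen
So 1 of 4 rows is dropped.

SQL:
SELECT a.title, b.name AS author
FROM books a
INNER JOIN authors b ON a.author_id = b.id

Result:
title          | author
---------------+-------
The Last Train | Lewis 
Silent Waters  | King  
The Long Road  | Allen 


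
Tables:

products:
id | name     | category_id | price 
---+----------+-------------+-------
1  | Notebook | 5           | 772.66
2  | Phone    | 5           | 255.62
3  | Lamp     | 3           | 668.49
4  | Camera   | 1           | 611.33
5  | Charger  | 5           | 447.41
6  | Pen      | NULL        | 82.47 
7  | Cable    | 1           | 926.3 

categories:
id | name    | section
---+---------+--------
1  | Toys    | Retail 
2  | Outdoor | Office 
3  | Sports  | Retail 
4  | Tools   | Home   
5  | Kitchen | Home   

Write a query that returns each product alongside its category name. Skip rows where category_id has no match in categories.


INNER JOIN keeps only products rows whose category_id matches an id in categories. Walk through each product:
  - product 1 (Notebook): category_id=5 -> matches Kitchen
  - product 2 (Phone): category_id=5 -> matches Kitchen
  - product 3 (Lamp): category_id=3 -> matches Sports
  - product 4 (Camera): category_id=1 -> matches Toys
  - product 5 (Charger): category_id=5 -> matches Kitchen
  - product 6 (Pen): category_id=NULL, no match -> dropped
  - product 7 (Cable): category_id=1 -> matches Toys
So 1 of 7 rows is dropped.

SQL:
SELECT a.name, b.name AS category
FROM products a
INNER JOIN categories b ON a.category_id = b.id

Result:
name     | category
---------+---------
Notebook | Kitchen 
Phone    | Kitchen 
Lamp     | Sports  
Camera   | Toys    
Charger  | Kitchen 
Cable    | Toys    


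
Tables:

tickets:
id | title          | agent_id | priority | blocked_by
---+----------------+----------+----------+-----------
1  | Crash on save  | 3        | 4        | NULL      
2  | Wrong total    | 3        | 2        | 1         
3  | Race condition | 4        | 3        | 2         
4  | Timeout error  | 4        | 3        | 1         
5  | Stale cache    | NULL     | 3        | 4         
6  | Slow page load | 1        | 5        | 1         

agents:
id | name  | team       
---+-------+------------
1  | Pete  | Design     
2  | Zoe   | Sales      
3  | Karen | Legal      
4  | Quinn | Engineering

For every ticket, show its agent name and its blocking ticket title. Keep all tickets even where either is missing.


Two LEFT JOINs from the same base table tickets: one to agents via agent_id, one to tickets itself via blocked_by. Both are LEFT so every ticket is preserved.
Match against agents:
  - ticket 1 (Crash on save): agent_id=3 -> matches Karen
  - ticket 2 (Wrong total): agent_id=3 -> matches Karen
  - ticket 3 (Race condition): agent_id=4 -> matches Quinn
  - ticket 4 (Timeout error): agent_id=4 -> matches Quinn
  - ticket 5 (Stale cache): agent_id=NULL, no match -> kept with NULL
  - ticket 6 (Slow page load): agent_id=1 -> matches Pete
Match against tickets (self):
  - ticket 1 (Crash on save): blocked_by=NULL -> NULL
  - ticket 2 (Wrong total): blocked_by=1 -> Crash on save
  - ticket 3 (Race condition): blocked_by=2 -> Wrong total
  - ticket 4 (Timeout error): blocked_by=1 -> Crash on save
  - ticket 5 (Stale cache): blocked_by=4 -> Timeout error
  - ticket 6 (Slow page load): blocked_by=1 -> Crash on save

SQL:
SELECT a.title, b.name AS agent, c.title AS blocked_by
FROM tickets a
LEFT JOIN agents b ON a.agent_id = b.id
LEFT JOIN tickets c ON a.blocked_by = c.id

Result:
title          | agent | blocked_by   
---------------+-------+--------------
Crash on save  | Karen | NULL         
Wrong total    | Karen | Crash on save
Race condition | Quinn | Wrong total  
Timeout error  | Quinn | Crash on save
Stale cache    | NULL  | Timeout error
Slow page load | Pete  | Crash on save


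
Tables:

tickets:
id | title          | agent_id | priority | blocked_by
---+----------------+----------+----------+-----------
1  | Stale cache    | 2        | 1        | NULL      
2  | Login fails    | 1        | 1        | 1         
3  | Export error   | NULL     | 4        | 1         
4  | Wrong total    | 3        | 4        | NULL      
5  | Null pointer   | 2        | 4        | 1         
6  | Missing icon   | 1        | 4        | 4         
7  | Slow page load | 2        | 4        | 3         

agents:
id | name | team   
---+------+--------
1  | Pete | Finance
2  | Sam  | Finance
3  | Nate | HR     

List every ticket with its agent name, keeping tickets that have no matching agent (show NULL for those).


LEFT JOIN keeps every row from tickets (the left table); where agent_id has no match in agents, the agent columns become NULL. Walk through each ticket:
  - ticket 1 (Stale cache): agent_id=2 -> matches Sam
  - ticket 2 (Login fails): agent_id=1 -> matches Pete
  - ticket 3 (Export error): agent_id=NULL, no match -> kept with NULL
  - ticket 4 (Wrong total): agent_id=3 -> matches Nate
  - ticket 5 (Null pointer): agent_id=2 -> matches Sam
  - ticket 6 (Missing icon): agent_id=1 -> matches Pete
  - ticket 7 (Slow page load): agent_id=2 -> matches Sam
All 7 rows appear; 1 has NULL agent.

SQL:
SELECT a.title, b.name AS agent
FROM tickets a
LEFT JOIN agents b ON a.agent_id = b.id

Result:
title          | agent
---------------+------
Stale cache    | Sam  
Login fails    | Pete 
Export error   | NULL 
Wrong total    | Nate 
Null pointer   | Sam  
Missing icon   | Pete 
Slow page load | Sam  


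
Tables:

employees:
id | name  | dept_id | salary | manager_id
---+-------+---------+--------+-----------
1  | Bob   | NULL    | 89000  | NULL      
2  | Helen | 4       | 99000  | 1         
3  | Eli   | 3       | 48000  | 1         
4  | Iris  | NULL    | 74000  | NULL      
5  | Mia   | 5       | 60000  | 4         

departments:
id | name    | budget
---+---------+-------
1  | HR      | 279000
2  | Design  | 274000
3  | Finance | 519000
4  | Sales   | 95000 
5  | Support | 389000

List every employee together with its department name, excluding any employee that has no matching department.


INNER JOIN keeps only employees rows whose dept_id matches an id in departments. Walk through each employee:
  - employee 1 (Bob): dept_id=NULL, no match -> dropped
  - employee 2 (Helen): dept_id=4 -> matches Sales
  - employee 3 (Eli): dept_id=3 -> matches Finance
  - employee 4 (Iris): dept_id=NULL, no match -> dropped
  - employee 5 (Mia): dept_id=5 -> matches Support
So 2 of 5 rows are dropped.

SQL:
SELECT a.name, b.name AS department
FROM employees a
INNER JOIN departments b ON a.dept_id = b.id

Result:
name  | department
------+-----------
Helen | Sales     
Eli   | Finance   
Mia   | Support   


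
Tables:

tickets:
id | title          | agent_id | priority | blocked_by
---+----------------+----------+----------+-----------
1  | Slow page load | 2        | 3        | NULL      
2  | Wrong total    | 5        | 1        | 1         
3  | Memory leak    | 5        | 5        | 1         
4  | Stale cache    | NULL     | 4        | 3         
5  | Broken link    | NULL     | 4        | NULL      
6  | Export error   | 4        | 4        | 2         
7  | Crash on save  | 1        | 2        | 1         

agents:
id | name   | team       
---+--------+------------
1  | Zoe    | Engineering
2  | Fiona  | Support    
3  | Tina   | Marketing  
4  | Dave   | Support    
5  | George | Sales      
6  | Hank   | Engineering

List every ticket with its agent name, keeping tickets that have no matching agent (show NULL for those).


LEFT JOIN keeps every row from tickets (the left table); where agent_id has no match in agents, the agent columns become NULL. Walk through each ticket:
  - ticket 1 (Slow page load): agent_id=2 -> matches Fiona
  - ticket 2 (Wrong total): agent_id=5 -> matches George
  - ticket 3 (Memory leak): agent_id=5 -> matches George
  - ticket 4 (Stale cache): agent_id=NULL, no match -> kept with NULL
  - ticket 5 (Broken link): agent_id=NULL, no match -> kept with NULL
  - ticket 6 (Export error): agent_id=4 -> matches Dave
  - ticket 7 (Crash on save): agent_id=1 -> matches Zoe
All 7 rows appear; 2 have NULL agent.

SQL:
SELECT a.title, b.name AS agent
FROM tickets a
LEFT JOIN agents b ON a.agent_id = b.id

Result:
title          | agent 
---------------+-------
Slow page load | Fiona 
Wrong total    | George
Memory leak    | George
Stale cache    | NULL  
Broken link    | NULL  
Export error   | Dave  
Crash on save  | Zoe   


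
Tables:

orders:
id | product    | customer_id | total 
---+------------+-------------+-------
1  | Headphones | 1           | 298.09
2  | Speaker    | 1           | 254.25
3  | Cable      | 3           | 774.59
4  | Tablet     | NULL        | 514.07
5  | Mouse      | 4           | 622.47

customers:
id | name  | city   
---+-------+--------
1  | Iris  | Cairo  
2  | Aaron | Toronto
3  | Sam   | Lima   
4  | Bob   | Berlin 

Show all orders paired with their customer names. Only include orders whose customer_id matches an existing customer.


INNER JOIN keeps only orders rows whose customer_id matches an id in customers. Walk through each order:
  - order 1 (Headphones): customer_id=1 -> matches Iris
  - order 2 (Speaker): customer_id=1 -> matches Iris
  - order 3 (Cable): customer_id=3 -> matches Sam
  - order 4 (Tablet): customer_id=NULL, no match -> dropped
  - order 5 (Mouse): customer_id=4 -> matches Bob
So 1 of 5 rows is dropped.

SQL:
SELECT a.product, b.name AS customer
FROM orders a
INNER JOIN customers b ON a.customer_id = b.id

Result:
product    | customer
-----------+---------
Headphones | Iris    
Speaker    | Iris    
Cable      | Sam     
Mouse      | Bob     


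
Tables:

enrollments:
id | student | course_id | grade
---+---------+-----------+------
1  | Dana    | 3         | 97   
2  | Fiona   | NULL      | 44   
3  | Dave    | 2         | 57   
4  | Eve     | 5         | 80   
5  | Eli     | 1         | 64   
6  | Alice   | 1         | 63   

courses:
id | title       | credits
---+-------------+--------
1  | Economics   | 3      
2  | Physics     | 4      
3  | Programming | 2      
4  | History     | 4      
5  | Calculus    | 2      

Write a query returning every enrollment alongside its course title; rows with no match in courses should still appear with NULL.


LEFT JOIN keeps every row from enrollments (the left table); where course_id has no match in courses, the course columns become NULL. Walk through each enrollment:
  - enrollment 1 (Dana): course_id=3 -> matches Programming
  - enrollment 2 (Fiona): course_id=NULL, no match -> kept with NULL
  - enrollment 3 (Dave): course_id=2 -> matches Physics
  - enrollment 4 (Eve): course_id=5 -> matches Calculus
  - enrollment 5 (Eli): course_id=1 -> matches Economics
  - enrollment 6 (Alice): course_id=1 -> matches Economics
All 6 rows appear; 1 has NULL course.

SQL:
SELECT a.student, b.title AS course
FROM enrollments a
LEFT JOIN courses b ON a.course_id = b.id

Result:
student | course     
--------+------------
Dana    | Programming
Fiona   | NULL       
Dave    | Physics    
Eve     | Calculus   
Eli     | Economics  
Alice   | Economics  


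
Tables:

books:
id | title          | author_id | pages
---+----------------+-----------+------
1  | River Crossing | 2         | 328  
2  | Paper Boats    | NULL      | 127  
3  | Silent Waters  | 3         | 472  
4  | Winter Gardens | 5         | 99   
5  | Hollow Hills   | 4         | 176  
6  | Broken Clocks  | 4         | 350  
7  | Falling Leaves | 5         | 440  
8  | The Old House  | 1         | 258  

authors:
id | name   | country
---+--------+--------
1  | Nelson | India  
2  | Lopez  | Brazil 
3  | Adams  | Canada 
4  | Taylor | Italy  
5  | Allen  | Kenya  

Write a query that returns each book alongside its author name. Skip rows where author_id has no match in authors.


INNER JOIN keeps only books rows whose author_id matches an id in authors. Walk through each book:
  - book 1 (River Crossing): author_id=2 -> matches Lopez
  - book 2 (Paper Boats): author_id=NULL, no match -> dropped
  - book 3 (Silent Waters): author_id=3 -> matches Adams
  - book 4 (Winter Gardens): author_id=5 -> matches Allen
  - book 5 (Hollow Hills): author_id=4 -> matches Taylor
  - book 6 (Broken Clocks): author_id=4 -> matches Taylor
  - book 7 (Falling Leaves): author_id=5 -> matches Allen
  - book 8 (The Old House): author_id=1 -> matches Nelson
So 1 of 8 rows is dropped.

SQL:
SELECT a.title, b.name AS author
FROM books a
INNER JOIN authors b ON a.author_id = b.id

Result:
title          | author
---------------+-------
River Crossing | Lopez 
Silent Waters  | Adams 
Winter Gardens | Allen 
Hollow Hills   | Taylor
Broken Clocks  | Taylor
Falling Leaves | Allen 
The Old House  | Nelson


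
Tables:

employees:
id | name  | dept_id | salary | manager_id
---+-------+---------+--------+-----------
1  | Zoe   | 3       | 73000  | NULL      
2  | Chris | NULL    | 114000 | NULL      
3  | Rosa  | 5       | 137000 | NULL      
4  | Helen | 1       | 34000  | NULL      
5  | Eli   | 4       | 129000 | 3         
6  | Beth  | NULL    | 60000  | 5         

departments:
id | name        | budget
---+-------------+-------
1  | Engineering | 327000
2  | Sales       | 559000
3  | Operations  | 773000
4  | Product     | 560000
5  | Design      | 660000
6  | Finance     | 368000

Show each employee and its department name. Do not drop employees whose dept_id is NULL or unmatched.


LEFT JOIN keeps every row from employees (the left table); where dept_id has no match in departments, the department columns become NULL. Walk through each employee:
  - employee 1 (Zoe): dept_id=3 -> matches Operations
  - employee 2 (Chris): dept_id=NULL, no match -> kept with NULL
  - employee 3 (Rosa): dept_id=5 -> matches Design
  - employee 4 (Helen): dept_id=1 -> matches Engineering
  - employee 5 (Eli): dept_id=4 -> matches Product
  - employee 6 (Beth): dept_id=NULL, no match -> kept with NULL
All 6 rows appear; 2 have NULL department.

SQL:
SELECT a.name, b.name AS department
FROM employees a
LEFT JOIN departments b ON a.dept_id = b.id

Result:
name  | department 
------+------------
Zoe   | Operations 
Chris | NULL       
Rosa  | Design     
Helen | Engineering
Eli   | Product    
Beth  | NULL       


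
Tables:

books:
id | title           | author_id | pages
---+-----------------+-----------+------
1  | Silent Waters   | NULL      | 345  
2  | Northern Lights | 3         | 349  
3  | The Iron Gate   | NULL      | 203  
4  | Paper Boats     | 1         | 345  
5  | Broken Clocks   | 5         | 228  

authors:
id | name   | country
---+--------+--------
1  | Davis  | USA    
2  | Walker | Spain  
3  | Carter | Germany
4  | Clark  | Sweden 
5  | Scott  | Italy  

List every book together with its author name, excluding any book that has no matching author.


INNER JOIN keeps only books rows whose author_id matches an id in authors. Walk through each book:
  - book 1 (Silent Waters): author_id=NULL, no match -> dropped
  - book 2 (Northern Lights): author_id=3 -> matches Carter
  - book 3 (The Iron Gate): author_id=NULL, no match -> dropped
  - book 4 (Paper Boats): author_id=1 -> matches Davis
  - book 5 (Broken Clocks): author_id=5 -> matches Scott
So 2 of 5 rows are dropped.

SQL:
SELECT a.title, b.name AS author
FROM books a
INNER JOIN authors b ON a.author_id = b.id

Result:
title           | author
----------------+-------
Northern Lights | Carter
Paper Boats     | Davis 
Broken Clocks   | Scott 


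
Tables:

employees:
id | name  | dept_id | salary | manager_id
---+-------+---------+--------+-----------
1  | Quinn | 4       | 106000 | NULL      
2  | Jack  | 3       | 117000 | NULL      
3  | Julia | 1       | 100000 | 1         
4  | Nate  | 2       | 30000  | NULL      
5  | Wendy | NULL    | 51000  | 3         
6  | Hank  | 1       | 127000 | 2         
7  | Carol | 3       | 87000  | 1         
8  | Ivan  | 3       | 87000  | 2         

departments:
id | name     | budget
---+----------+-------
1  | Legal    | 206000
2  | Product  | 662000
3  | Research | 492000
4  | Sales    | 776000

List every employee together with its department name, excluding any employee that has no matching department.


INNER JOIN keeps only employees rows whose dept_id matches an id in departments. Walk through each employee:
  - employee 1 (Quinn): dept_id=4 -> matches Sales
  - employee 2 (Jack): dept_id=3 -> matches Research
  - employee 3 (Julia): dept_id=1 -> matches Legal
  - employee 4 (Nate): dept_id=2 -> matches Product
  - employee 5 (Wendy): dept_id=NULL, no match -> dropped
  - employee 6 (Hank): dept_id=1 -> matches Legal
  - employee 7 (Carol): dept_id=3 -> matches Research
  - employee 8 (Ivan): dept_id=3 -> matches Research
So 1 of 8 rows is dropped.

SQL:
SELECT a.name, b.name AS department
FROM employees a
INNER JOIN departments b ON a.dept_id = b.id

Result:
name  | department
------+-----------
Quinn | Sales     
Jack  | Research  
Julia | Legal     
Nate  | Product   
Hank  | Legal     
Carol | Research  
Ivan  | Research  


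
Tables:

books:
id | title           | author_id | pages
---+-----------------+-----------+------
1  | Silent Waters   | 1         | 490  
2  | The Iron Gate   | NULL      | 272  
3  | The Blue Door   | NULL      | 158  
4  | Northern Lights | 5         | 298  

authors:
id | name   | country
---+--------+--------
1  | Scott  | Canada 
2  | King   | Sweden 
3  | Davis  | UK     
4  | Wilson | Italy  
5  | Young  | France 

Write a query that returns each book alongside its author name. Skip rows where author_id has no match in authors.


INNER JOIN keeps only books rows whose author_id matches an id in authors. Walk through each book:
  - book 1 (Silent Waters): author_id=1 -> matches Scott
  - book 2 (The Iron Gate): author_id=NULL, no match -> dropped
  - book 3 (The Blue Door): author_id=NULL, no match -> dropped
  - book 4 (Northern Lights): author_id=5 -> matches Young
So 2 of 4 rows are dropped.

SQL:
SELECT a.title, b.name AS author
FROM books a
INNER JOIN authors b ON a.author_id = b.id

Result:
title           | author
----------------+-------
Silent Waters   | Scott 
Northern Lights | Young 


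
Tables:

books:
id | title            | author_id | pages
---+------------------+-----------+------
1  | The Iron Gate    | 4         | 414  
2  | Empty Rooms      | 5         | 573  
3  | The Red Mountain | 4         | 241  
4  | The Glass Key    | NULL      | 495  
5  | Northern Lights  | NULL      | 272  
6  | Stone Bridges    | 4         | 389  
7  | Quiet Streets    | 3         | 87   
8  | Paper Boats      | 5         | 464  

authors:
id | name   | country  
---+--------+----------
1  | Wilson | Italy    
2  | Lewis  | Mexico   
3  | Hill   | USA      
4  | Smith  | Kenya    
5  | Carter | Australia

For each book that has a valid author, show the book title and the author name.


INNER JOIN keeps only books rows whose author_id matches an id in authors. Walk through each book:
  - book 1 (The Iron Gate): author_id=4 -> matches Smith
  - book 2 (Empty Rooms): author_id=5 -> matches Carter
  - book 3 (The Red Mountain): author_id=4 -> matches Smith
  - book 4 (The Glass Key): author_id=NULL, no match -> dropped
  - book 5 (Northern Lights): author_id=NULL, no match -> dropped
  - book 6 (Stone Bridges): author_id=4 -> matches Smith
  - book 7 (Quiet Streets): author_id=3 -> matches Hill
  - book 8 (Paper Boats): author_id=5 -> matches Carter
So 2 of 8 rows are dropped.

SQL:
SELECT a.title, b.name AS author
FROM books a
INNER JOIN authors b ON a.author_id = b.id

Result:
title            | author
-----------------+-------
The Iron Gate    | Smith 
Empty Rooms      | Carter
The Red Mountain | Smith 
Stone Bridges    | Smith 
Quiet Streets    | Hill  
Paper Boats      | Carter


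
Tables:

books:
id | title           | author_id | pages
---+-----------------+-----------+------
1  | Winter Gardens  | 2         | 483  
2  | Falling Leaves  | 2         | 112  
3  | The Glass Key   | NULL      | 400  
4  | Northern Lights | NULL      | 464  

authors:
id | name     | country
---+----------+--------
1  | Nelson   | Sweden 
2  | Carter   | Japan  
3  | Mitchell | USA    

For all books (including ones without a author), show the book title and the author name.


LEFT JOIN keeps every row from books (the left table); where author_id has no match in authors, the author columns become NULL. Walk through each book:
  - book 1 (Winter Gardens): author_id=2 -> matches Carter
  - book 2 (Falling Leaves): author_id=2 -> matches Carter
  - book 3 (The Glass Key): author_id=NULL, no match -> kept with NULL
  - book 4 (Northern Lights): author_id=NULL, no match -> kept with NULL
All 4 rows appear; 2 have NULL author.

SQL:
SELECT a.title, b.name AS author
FROM books a
LEFT JOIN authors b ON a.author_id = b.id

Result:
title           | author
----------------+-------
Winter Gardens  | Carter
Falling Leaves  | Carter
The Glass Key   | NULL  
Northern Lights | NULL  


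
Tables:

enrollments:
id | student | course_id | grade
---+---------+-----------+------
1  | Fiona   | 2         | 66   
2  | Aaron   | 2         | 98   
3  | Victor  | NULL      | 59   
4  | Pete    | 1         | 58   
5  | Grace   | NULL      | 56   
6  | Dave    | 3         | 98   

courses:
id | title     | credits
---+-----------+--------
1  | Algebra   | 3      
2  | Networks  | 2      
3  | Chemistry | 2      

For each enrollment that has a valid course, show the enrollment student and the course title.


INNER JOIN keeps only enrollments rows whose course_id matches an id in courses. Walk through each enrollment:
  - enrollment 1 (Fiona): course_id=2 -> matches Networks
  - enrollment 2 (Aaron): course_id=2 -> matches Networks
  - enrollment 3 (Victor): course_id=NULL, no match -> dropped
  - enrollment 4 (Pete): course_id=1 -> matches Algebra
  - enrollment 5 (Grace): course_id=NULL, no match -> dropped
  - enrollment 6 (Dave): course_id=3 -> matches Chemistry
So 2 of 6 rows are dropped.

SQL:
SELECT a.student, b.title AS course
FROM enrollments a
INNER JOIN courses b ON a.course_id = b.id

Result:
student | course   
--------+----------
Fiona   | Networks 
Aaron   | Networks 
Pete    | Algebra  
Dave    | Chemistry


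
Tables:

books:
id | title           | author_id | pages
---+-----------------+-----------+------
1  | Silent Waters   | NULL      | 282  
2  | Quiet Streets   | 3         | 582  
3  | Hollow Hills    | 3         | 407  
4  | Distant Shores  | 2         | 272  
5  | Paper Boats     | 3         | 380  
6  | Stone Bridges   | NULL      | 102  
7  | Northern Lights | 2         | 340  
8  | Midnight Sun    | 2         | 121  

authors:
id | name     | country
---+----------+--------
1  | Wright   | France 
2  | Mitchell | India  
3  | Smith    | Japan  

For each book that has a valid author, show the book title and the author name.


INNER JOIN keeps only books rows whose author_id matches an id in authors. Walk through each book:
  - book 1 (Silent Waters): author_id=NULL, no match -> dropped
  - book 2 (Quiet Streets): author_id=3 -> matches Smith
  - book 3 (Hollow Hills): author_id=3 -> matches Smith
  - book 4 (Distant Shores): author_id=2 -> matches Mitchell
  - book 5 (Paper Boats): author_id=3 -> matches Smith
  - book 6 (Stone Bridges): author_id=NULL, no match -> dropped
  - book 7 (Northern Lights): author_id=2 -> matches Mitchell
  - book 8 (Midnight Sun): author_id=2 -> matches Mitchell
So 2 of 8 rows are dropped.

SQL:
SELECT a.title, b.name AS author
FROM books a
INNER JOIN authors b ON a.author_id = b.id

Result:
title           | author  
----------------+---------
Quiet Streets   | Smith   
Hollow Hills    | Smith   
Distant Shores  | Mitchell
Paper Boats     | Smith   
Northern Lights | Mitchell
Midnight Sun    | Mitchell


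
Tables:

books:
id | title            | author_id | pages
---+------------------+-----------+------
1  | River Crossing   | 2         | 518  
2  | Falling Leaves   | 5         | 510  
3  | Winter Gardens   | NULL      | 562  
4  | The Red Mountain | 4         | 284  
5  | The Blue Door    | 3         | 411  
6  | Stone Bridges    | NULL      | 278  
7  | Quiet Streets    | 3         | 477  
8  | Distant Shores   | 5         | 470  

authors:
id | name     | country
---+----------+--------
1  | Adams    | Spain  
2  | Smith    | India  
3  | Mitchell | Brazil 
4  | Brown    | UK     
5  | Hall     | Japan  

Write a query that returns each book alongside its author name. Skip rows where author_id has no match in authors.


INNER JOIN keeps only books rows whose author_id matches an id in authors. Walk through each book:
  - book 1 (River Crossing): author_id=2 -> matches Smith
  - book 2 (Falling Leaves): author_id=5 -> matches Hall
  - book 3 (Winter Gardens): author_id=NULL, no match -> dropped
  - book 4 (The Red Mountain): author_id=4 -> matches Brown
  - book 5 (The Blue Door): author_id=3 -> matches Mitchell
  - book 6 (Stone Bridges): author_id=NULL, no match -> dropped
  - book 7 (Quiet Streets): author_id=3 -> matches Mitchell
  - book 8 (Distant Shores): author_id=5 -> matches Hall
So 2 of 8 rows are dropped.

SQL:
SELECT a.title, b.name AS author
FROM books a
INNER JOIN authors b ON a.author_id = b.id

Result:
title            | author  
-----------------+---------
River Crossing   | Smith   
Falling Leaves   | Hall    
The Red Mountain | Brown   
The Blue Door    | Mitchell
Quiet Streets    | Mitchell
Distant Shores   | Hall    


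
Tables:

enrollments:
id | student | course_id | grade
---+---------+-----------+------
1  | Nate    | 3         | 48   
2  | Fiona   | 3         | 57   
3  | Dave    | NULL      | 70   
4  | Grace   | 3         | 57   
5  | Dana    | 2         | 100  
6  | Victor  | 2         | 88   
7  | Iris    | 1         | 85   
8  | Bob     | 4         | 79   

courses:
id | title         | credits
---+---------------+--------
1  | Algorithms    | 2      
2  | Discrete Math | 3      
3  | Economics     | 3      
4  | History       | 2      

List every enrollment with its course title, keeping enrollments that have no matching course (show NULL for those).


LEFT JOIN keeps every row from enrollments (the left table); where course_id has no match in courses, the course columns become NULL. Walk through each enrollment:
  - enrollment 1 (Nate): course_id=3 -> matches Economics
  - enrollment 2 (Fiona): course_id=3 -> matches Economics
  - enrollment 3 (Dave): course_id=NULL, no match -> kept with NULL
  - enrollment 4 (Grace): course_id=3 -> matches Economics
  - enrollment 5 (Dana): course_id=2 -> matches Discrete Math
  - enrollment 6 (Victor): course_id=2 -> matches Discrete Math
  - enrollment 7 (Iris): course_id=1 -> matches Algorithms
  - enrollment 8 (Bob): course_id=4 -> matches History
All 8 rows appear; 1 has NULL course.

SQL:
SELECT a.student, b.title AS course
FROM enrollments a
LEFT JOIN courses b ON a.course_id = b.id

Result:
student | course       
--------+--------------
Nate    | Economics    
Fiona   | Economics    
Dave    | NULL         
Grace   | Economics    
Dana    | Discrete Math
Victor  | Discrete Math
Iris    | Algorithms   
Bob     | History      


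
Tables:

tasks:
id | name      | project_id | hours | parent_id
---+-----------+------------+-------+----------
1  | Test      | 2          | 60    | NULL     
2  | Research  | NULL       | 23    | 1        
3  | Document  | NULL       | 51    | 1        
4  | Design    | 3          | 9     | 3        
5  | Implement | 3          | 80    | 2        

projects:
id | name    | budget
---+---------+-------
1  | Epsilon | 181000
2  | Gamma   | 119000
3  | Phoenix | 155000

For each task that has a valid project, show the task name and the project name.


INNER JOIN keeps only tasks rows whose project_id matches an id in projects. Walk through each task:
  - task 1 (Test): project_id=2 -> matches Gamma
  - task 2 (Research): project_id=NULL, no match -> dropped
  - task 3 (Document): project_id=NULL, no match -> dropped
  - task 4 (Design): project_id=3 -> matches Phoenix
  - task 5 (Implement): project_id=3 -> matches Phoenix
So 2 of 5 rows are dropped.

SQL:
SELECT a.name, b.name AS project
FROM tasks a
INNER JOIN projects b ON a.project_id = b.id

Result:
name      | project
----------+--------
Test      | Gamma  
Design    | Phoenix
Implement | Phoenix


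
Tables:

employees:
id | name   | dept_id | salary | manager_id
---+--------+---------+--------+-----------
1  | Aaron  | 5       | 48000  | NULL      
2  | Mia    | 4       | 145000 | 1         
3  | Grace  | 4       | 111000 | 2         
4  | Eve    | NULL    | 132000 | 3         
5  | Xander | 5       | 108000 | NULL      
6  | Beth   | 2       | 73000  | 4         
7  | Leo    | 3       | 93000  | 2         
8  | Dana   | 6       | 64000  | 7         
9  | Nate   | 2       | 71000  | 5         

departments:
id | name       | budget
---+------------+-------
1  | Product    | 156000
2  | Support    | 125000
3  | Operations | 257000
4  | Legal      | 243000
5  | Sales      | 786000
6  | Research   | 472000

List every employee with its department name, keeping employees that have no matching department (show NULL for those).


LEFT JOIN keeps every row from employees (the left table); where dept_id has no match in departments, the department columns become NULL. Walk through each employee:
  - employee 1 (Aaron): dept_id=5 -> matches Sales
  - employee 2 (Mia): dept_id=4 -> matches Legal
  - employee 3 (Grace): dept_id=4 -> matches Legal
  - employee 4 (Eve): dept_id=NULL, no match -> kept with NULL
  - employee 5 (Xander): dept_id=5 -> matches Sales
  - employee 6 (Beth): dept_id=2 -> matches Support
  - employee 7 (Leo): dept_id=3 -> matches Operations
  - employee 8 (Dana): dept_id=6 -> matches Research
  - employee 9 (Nate): dept_id=2 -> matches Support
All 9 rows appear; 1 has NULL department.

SQL:
SELECT a.name, b.name AS department
FROM employees a
LEFT JOIN departments b ON a.dept_id = b.id

Result:
name   | department
-------+-----------
Aaron  | Sales     
Mia    | Legal     
Grace  | Legal     
Eve    | NULL      
Xander | Sales     
Beth   | Support   
Leo    | Operations
Dana   | Research  
Nate   | Support   


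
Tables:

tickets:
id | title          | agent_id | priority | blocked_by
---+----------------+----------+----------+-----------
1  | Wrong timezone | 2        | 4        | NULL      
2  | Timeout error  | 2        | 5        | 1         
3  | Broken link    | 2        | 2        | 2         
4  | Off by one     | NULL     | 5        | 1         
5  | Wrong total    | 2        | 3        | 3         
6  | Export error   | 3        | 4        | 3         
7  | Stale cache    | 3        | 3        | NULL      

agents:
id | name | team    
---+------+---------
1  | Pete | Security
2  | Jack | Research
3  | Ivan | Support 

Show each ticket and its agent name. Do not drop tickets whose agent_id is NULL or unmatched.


LEFT JOIN keeps every row from tickets (the left table); where agent_id has no match in agents, the agent columns become NULL. Walk through each ticket:
  - ticket 1 (Wrong timezone): agent_id=2 -> matches Jack
  - ticket 2 (Timeout error): agent_id=2 -> matches Jack
  - ticket 3 (Broken link): agent_id=2 -> matches Jack
  - ticket 4 (Off by one): agent_id=NULL, no match -> kept with NULL
  - ticket 5 (Wrong total): agent_id=2 -> matches Jack
  - ticket 6 (Export error): agent_id=3 -> matches Ivan
  - ticket 7 (Stale cache): agent_id=3 -> matches Ivan
All 7 rows appear; 1 has NULL agent.

SQL:
SELECT a.title, b.name AS agent
FROM tickets a
LEFT JOIN agents b ON a.agent_id = b.id

Result:
title          | agent
---------------+------
Wrong timezone | Jack 
Timeout error  | Jack 
Broken link    | Jack 
Off by one     | NULL 
Wrong total    | Jack 
Export error   | Ivan 
Stale cache    | Ivan 


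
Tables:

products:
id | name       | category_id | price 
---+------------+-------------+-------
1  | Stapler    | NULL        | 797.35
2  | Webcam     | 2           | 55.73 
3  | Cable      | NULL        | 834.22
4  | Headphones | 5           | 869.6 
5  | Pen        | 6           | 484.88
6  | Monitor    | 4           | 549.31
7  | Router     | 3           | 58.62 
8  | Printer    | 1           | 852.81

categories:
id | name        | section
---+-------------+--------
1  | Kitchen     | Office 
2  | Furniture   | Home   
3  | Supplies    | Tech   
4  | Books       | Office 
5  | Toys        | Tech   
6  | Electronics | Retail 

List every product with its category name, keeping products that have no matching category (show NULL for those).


LEFT JOIN keeps every row from products (the left table); where category_id has no match in categories, the category columns become NULL. Walk through each product:
  - product 1 (Stapler): category_id=NULL, no match -> kept with NULL
  - product 2 (Webcam): category_id=2 -> matches Furniture
  - product 3 (Cable): category_id=NULL, no match -> kept with NULL
  - product 4 (Headphones): category_id=5 -> matches Toys
  - product 5 (Pen): category_id=6 -> matches Electronics
  - product 6 (Monitor): category_id=4 -> matches Books
  - product 7 (Router): category_id=3 -> matches Supplies
  - product 8 (Printer): category_id=1 -> matches Kitchen
All 8 rows appear; 2 have NULL category.

SQL:
SELECT a.name, b.name AS category
FROM products a
LEFT JOIN categories b ON a.category_id = b.id

Result:
name       | category   
-----------+------------
Stapler    | NULL       
Webcam     | Furniture  
Cable      | NULL       
Headphones | Toys       
Pen        | Electronics
Monitor    | Books      
Router     | Supplies   
Printer    | Kitchen    
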